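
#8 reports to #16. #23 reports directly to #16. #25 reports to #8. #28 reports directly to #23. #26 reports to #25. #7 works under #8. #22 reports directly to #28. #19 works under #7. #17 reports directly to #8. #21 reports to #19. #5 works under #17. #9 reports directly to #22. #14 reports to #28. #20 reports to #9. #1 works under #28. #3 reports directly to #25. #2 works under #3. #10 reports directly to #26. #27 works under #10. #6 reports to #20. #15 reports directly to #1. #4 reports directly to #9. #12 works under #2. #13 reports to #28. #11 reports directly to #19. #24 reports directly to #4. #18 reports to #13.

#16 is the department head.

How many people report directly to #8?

3

#8 directly manages #25, #7, #17. That is 3 direct reports.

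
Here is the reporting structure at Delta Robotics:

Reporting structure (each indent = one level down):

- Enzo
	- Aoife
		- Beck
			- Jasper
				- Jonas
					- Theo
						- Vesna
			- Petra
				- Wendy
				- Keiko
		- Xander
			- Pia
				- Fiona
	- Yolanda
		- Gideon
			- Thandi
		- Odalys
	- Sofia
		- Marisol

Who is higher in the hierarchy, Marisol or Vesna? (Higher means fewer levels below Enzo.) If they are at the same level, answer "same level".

Marisol

Marisol is 2 levels below Enzo; Vesna is 6. Marisol is higher.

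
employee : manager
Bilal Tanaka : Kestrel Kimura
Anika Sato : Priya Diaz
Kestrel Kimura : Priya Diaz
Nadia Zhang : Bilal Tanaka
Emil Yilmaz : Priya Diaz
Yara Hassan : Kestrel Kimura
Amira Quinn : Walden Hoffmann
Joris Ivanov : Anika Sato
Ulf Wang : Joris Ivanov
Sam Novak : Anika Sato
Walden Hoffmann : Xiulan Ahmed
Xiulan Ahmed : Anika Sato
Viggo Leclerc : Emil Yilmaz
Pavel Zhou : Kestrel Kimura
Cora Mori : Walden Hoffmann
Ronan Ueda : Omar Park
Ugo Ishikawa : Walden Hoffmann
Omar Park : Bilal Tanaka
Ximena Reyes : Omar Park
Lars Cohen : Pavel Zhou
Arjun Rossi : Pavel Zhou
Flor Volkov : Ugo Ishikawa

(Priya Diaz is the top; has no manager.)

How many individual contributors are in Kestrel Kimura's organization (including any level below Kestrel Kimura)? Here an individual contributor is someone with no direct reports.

The people in Kestrel Kimura's organization with no one reporting to them are Yara Hassan, Lars Cohen, Arjun Rossi, Nadia Zhang, Ximena Reyes, Ronan Ueda. That is 6.

6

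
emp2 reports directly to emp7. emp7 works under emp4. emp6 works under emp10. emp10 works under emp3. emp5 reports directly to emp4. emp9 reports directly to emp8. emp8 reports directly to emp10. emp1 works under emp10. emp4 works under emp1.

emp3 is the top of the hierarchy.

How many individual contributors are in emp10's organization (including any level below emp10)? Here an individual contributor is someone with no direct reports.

The people in emp10's organization with no one reporting to them are emp6, emp9, emp2, emp5. That is 4.

4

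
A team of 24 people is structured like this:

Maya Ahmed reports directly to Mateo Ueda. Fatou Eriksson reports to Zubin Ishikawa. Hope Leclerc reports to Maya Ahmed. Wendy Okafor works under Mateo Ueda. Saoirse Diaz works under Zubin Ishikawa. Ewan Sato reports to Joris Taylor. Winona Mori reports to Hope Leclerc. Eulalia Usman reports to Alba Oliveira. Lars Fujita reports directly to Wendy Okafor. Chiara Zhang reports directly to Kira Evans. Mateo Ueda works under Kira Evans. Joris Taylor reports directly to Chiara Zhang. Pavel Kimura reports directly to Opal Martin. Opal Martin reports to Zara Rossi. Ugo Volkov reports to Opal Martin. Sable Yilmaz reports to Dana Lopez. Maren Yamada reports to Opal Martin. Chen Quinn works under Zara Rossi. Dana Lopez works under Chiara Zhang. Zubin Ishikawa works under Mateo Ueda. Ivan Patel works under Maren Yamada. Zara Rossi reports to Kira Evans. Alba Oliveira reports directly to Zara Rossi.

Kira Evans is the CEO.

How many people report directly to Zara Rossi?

Zara Rossi directly manages Opal Martin, Chen Quinn, Alba Oliveira. That is 3 direct reports.

3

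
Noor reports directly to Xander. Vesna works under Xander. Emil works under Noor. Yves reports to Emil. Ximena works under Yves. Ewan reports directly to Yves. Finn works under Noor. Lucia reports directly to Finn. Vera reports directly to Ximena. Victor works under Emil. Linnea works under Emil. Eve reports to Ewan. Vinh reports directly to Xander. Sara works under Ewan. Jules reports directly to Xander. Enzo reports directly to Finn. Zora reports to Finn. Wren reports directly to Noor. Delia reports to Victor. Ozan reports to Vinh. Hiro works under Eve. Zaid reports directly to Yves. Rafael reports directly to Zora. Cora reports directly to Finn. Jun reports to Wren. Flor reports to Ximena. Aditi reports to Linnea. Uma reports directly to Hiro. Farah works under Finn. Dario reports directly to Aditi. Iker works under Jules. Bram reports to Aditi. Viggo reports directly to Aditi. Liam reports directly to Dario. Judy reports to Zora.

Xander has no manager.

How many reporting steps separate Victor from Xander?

3

Chain from Victor up to Xander: Victor → Emil → Noor → Xander. That is 3 steps up, so Victor is 3 levels below Xander.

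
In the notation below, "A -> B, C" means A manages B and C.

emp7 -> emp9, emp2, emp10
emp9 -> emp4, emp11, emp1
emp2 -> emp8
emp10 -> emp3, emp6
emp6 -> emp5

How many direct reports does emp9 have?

3

emp9 directly manages emp4, emp11, emp1. That is 3 direct reports.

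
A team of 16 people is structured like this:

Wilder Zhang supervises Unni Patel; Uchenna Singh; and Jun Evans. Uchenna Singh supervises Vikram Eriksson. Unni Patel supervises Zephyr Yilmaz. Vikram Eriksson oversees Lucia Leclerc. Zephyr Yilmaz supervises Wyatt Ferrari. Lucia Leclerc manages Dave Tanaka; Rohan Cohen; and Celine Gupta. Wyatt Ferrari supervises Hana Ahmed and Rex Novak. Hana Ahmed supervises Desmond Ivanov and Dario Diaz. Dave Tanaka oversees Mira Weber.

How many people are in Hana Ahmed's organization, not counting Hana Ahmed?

Hana Ahmed directly manages Desmond Ivanov, Dario Diaz. Desmond Ivanov has no reports. Dario Diaz has no reports. So Hana Ahmed's organization is 2 direct reports plus everyone under them: 1 + 1 = 2.

2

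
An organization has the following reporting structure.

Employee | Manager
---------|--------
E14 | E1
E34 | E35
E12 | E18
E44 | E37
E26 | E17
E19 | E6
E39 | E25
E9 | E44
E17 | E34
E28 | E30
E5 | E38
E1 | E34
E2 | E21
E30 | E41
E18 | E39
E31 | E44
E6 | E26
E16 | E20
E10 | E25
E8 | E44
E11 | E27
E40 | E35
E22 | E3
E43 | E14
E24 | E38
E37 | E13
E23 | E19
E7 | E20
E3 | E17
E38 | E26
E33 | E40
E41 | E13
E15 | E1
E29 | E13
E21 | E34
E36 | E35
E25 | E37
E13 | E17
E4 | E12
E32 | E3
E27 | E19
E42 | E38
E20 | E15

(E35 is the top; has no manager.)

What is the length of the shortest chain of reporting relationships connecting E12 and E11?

11

E12 is 6 levels below E17, and E11 is 5 levels below E17 (their lowest common manager). The shortest path runs up from E12 to E17 and back down to E11: 6 + 5 = 11 links.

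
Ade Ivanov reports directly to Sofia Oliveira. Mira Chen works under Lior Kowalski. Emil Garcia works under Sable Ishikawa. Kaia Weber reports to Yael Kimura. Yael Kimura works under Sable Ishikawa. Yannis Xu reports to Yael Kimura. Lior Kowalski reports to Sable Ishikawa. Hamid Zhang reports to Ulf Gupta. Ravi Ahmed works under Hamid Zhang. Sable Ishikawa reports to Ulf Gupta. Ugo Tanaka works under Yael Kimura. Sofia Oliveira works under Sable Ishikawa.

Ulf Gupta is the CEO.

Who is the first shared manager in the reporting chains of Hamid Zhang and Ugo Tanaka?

Hamid Zhang's chain of managers is Ulf Gupta. Ugo Tanaka's chain of managers is Yael Kimura, Sable Ishikawa, Ulf Gupta. The first manager that appears in both chains is Ulf Gupta.

Ulf Gupta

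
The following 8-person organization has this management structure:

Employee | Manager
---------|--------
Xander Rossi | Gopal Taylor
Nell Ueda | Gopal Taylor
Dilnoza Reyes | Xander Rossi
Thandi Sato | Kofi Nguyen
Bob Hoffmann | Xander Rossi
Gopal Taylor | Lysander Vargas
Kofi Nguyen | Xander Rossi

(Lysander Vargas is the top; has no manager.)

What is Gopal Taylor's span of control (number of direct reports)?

Gopal Taylor directly manages Nell Ueda, Xander Rossi. That is 2 direct reports.

2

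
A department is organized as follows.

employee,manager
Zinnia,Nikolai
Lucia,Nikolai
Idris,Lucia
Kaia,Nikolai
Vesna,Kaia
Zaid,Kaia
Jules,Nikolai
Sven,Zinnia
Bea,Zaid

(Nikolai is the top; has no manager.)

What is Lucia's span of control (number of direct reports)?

1

Lucia directly manages Idris. That is 1 direct report.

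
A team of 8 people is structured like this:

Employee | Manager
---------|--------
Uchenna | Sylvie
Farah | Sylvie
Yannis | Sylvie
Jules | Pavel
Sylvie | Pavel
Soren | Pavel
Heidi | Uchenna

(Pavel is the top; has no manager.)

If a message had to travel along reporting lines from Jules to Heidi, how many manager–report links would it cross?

4

Jules is 1 level below Pavel, and Heidi is 3 levels below Pavel (their lowest common manager). The shortest path runs up from Jules to Pavel and back down to Heidi: 1 + 3 = 4 links.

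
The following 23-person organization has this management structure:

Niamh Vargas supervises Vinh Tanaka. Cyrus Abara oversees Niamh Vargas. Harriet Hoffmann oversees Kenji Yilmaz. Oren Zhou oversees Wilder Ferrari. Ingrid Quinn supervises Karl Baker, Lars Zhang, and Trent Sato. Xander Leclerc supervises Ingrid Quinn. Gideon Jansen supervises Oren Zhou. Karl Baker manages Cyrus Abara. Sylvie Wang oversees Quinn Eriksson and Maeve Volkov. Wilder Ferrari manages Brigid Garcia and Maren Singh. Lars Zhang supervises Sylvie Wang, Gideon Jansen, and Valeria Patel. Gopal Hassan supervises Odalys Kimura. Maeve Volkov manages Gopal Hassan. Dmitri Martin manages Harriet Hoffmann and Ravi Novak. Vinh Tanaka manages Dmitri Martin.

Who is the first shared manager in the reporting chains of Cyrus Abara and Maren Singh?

Cyrus Abara's chain of managers is Karl Baker, Ingrid Quinn, Xander Leclerc. Maren Singh's chain of managers is Wilder Ferrari, Oren Zhou, Gideon Jansen, Lars Zhang, Ingrid Quinn, Xander Leclerc. The first manager that appears in both chains is Ingrid Quinn.

Ingrid Quinn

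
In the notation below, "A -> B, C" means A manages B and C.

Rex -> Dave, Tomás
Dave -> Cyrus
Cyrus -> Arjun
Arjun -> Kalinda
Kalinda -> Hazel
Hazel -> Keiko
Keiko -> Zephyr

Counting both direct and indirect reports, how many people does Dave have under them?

Dave directly manages Cyrus. Under Cyrus: Arjun, Kalinda, Hazel, Keiko, Zephyr (5). That's 6 in total.

6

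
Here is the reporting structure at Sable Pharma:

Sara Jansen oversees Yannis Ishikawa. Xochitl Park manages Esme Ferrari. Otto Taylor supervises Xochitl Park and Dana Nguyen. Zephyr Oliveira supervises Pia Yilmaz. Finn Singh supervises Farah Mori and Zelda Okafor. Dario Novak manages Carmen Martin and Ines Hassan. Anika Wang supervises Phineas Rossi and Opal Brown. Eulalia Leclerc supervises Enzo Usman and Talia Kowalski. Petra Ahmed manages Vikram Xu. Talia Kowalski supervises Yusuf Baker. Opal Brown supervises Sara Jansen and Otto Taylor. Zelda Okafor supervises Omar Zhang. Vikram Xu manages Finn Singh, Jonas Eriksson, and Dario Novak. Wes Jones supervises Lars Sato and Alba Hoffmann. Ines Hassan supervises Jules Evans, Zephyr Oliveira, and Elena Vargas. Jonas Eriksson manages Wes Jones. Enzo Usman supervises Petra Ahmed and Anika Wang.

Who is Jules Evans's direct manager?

Jules Evans reports directly to Ines Hassan.

Ines Hassan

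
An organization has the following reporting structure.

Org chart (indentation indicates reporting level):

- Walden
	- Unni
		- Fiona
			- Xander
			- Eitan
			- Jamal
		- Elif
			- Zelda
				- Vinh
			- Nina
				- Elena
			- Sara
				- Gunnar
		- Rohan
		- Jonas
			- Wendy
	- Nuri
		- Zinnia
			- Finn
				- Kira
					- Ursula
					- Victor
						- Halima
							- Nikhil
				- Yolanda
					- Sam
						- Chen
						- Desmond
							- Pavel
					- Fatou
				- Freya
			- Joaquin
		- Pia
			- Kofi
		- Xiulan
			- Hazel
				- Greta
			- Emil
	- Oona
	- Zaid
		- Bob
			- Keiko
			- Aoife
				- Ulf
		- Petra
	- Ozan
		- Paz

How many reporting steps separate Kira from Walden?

4

Chain from Kira up to Walden: Kira → Finn → Zinnia → Nuri → Walden. That is 4 steps up, so Kira is 4 levels below Walden.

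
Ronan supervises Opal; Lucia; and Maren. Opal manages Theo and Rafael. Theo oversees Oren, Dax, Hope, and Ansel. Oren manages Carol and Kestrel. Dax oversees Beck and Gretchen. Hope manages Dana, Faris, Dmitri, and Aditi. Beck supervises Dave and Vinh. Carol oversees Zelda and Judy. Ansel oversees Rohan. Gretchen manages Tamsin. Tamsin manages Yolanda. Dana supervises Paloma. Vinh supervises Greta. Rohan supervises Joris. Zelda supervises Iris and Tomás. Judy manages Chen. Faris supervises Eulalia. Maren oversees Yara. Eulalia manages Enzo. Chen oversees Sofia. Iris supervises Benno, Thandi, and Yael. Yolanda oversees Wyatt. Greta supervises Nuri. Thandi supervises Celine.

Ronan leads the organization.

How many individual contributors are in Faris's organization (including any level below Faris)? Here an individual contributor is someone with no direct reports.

The only person in Faris's organization with no one reporting to them is Enzo. That is 1.

1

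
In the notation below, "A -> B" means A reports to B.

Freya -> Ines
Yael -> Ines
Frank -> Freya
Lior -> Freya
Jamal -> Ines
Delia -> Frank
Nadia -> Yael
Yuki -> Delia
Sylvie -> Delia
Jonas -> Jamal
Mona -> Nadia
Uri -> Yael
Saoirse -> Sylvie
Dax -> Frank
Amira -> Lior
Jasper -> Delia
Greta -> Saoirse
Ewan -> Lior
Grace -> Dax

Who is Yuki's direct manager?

Yuki reports directly to Delia.

Delia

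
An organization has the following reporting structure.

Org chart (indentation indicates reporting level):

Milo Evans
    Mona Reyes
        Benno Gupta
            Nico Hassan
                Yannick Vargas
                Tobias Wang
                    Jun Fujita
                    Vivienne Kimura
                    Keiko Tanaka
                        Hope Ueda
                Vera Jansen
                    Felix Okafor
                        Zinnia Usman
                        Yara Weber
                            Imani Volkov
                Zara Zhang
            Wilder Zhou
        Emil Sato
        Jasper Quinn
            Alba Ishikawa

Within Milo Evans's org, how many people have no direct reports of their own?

The people in Milo Evans's organization with no one reporting to them are Alba Ishikawa, Emil Sato, Wilder Zhou, Zara Zhang, Imani Volkov, Zinnia Usman, Hope Ueda, Vivienne Kimura, Jun Fujita, Yannick Vargas. That is 10.

10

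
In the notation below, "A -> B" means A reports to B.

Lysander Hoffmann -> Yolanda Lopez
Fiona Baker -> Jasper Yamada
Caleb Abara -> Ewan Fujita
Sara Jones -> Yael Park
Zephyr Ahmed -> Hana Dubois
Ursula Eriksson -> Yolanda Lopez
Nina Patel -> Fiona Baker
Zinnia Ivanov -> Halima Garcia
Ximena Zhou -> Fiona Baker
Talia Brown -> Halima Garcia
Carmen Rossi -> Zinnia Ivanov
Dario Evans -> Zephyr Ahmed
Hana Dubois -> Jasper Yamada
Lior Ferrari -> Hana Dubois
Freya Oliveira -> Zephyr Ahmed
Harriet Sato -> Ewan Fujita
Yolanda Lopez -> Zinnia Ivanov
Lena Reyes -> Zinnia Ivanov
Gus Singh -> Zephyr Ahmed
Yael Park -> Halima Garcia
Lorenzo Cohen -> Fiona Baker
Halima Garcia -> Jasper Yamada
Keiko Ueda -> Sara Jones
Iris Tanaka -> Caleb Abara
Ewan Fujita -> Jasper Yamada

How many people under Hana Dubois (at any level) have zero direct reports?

4

The people in Hana Dubois's organization with no one reporting to them are Lior Ferrari, Freya Oliveira, Dario Evans, Gus Singh. That is 4.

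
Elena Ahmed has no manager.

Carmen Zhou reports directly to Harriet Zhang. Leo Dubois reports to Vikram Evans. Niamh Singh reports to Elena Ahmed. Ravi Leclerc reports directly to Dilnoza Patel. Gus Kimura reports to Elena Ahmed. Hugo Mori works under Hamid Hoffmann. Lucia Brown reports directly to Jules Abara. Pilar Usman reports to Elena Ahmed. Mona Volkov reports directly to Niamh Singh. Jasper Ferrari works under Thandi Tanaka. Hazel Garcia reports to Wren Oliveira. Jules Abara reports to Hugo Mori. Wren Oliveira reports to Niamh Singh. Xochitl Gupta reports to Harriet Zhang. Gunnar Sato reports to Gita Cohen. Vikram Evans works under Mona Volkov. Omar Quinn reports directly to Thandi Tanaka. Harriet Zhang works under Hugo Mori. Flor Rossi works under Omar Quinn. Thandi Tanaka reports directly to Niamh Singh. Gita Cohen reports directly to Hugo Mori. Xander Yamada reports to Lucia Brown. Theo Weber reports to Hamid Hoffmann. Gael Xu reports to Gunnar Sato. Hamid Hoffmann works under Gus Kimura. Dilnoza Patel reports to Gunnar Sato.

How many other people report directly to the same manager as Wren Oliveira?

2

Wren Oliveira reports to Niamh Singh. Niamh Singh's other direct reports are Thandi Tanaka, Mona Volkov — 2 peers.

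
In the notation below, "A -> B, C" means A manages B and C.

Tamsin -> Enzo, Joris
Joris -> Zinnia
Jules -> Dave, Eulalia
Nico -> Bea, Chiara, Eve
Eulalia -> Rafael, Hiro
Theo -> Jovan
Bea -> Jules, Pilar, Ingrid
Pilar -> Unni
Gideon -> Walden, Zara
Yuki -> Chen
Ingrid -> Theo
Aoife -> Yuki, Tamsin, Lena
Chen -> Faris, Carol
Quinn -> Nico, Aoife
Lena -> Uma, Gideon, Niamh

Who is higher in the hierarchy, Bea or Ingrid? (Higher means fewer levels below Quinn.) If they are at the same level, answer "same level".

Bea

Bea is 2 levels below Quinn; Ingrid is 3. Bea is higher.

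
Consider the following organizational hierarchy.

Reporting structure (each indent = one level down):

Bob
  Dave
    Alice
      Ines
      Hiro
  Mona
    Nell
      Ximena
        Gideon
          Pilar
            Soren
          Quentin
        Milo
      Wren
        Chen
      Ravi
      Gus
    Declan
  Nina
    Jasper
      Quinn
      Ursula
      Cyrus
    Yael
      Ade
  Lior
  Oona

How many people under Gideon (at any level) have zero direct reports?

2

The people in Gideon's organization with no one reporting to them are Quentin, Soren. That is 2.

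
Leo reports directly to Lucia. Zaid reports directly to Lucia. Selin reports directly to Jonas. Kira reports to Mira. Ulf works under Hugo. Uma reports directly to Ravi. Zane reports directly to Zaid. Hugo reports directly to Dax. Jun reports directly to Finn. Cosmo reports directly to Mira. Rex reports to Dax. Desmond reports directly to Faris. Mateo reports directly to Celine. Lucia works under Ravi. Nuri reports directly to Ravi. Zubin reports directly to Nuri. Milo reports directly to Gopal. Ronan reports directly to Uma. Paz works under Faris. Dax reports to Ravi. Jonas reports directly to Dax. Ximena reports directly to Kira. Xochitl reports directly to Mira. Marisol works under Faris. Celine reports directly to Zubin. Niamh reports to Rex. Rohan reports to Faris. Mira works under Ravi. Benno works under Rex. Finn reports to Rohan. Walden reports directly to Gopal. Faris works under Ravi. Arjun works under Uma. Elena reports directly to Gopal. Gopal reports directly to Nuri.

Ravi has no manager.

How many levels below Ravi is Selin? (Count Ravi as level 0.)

Chain from Selin up to Ravi: Selin → Jonas → Dax → Ravi. That is 3 steps up, so Selin is 3 levels below Ravi.

3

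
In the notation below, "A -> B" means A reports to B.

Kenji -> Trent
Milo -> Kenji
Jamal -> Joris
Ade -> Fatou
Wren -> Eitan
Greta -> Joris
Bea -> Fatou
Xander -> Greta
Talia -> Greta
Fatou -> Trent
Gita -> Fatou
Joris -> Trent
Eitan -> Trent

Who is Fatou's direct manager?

Fatou reports directly to Trent.

Trent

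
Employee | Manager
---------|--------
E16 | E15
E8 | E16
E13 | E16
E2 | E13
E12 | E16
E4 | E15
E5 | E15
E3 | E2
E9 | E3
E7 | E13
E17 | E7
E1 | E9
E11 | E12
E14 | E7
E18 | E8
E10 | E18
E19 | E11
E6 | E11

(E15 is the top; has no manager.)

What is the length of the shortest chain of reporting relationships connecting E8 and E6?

E8 is 1 level below E16, and E6 is 3 levels below E16 (their lowest common manager). The shortest path runs up from E8 to E16 and back down to E6: 1 + 3 = 4 links.

4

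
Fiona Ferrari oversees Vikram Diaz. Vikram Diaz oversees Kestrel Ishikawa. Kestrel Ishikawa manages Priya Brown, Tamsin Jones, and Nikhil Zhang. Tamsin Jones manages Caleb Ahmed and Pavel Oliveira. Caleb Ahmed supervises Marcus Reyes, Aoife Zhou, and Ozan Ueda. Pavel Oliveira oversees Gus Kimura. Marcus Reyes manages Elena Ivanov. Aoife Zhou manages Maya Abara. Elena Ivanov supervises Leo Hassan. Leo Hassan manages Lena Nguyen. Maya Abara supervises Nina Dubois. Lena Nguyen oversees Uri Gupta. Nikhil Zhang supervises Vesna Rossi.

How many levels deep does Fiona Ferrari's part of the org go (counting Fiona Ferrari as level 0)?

The longest chain under Fiona Ferrari runs Fiona Ferrari → Vikram Diaz → Kestrel Ishikawa → Tamsin Jones → Caleb Ahmed → Marcus Reyes → Elena Ivanov → Leo Hassan → Lena Nguyen → Uri Gupta, which is 9 levels below Fiona Ferrari.

9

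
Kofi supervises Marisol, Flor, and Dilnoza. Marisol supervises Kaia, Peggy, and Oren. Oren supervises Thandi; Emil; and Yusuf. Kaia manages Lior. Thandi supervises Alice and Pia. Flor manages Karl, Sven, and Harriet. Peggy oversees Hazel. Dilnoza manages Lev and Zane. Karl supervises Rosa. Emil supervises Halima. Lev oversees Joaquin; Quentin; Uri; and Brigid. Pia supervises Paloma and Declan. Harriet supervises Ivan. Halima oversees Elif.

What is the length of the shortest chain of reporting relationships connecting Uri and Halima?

Uri is 3 levels below Kofi, and Halima is 4 levels below Kofi (their lowest common manager). The shortest path runs up from Uri to Kofi and back down to Halima: 3 + 4 = 7 links.

7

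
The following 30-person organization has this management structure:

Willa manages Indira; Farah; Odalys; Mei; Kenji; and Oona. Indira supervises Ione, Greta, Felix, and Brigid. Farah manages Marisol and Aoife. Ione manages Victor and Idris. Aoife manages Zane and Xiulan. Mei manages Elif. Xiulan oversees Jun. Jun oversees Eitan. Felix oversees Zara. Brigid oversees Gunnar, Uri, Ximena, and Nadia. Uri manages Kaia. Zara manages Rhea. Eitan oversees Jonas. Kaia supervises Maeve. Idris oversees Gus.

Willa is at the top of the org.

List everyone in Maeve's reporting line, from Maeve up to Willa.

Maeve reports to Kaia. Kaia reports to Uri. Uri reports to Brigid. Brigid reports to Indira. Indira reports to Willa. Willa is at the top.

Maeve -> Kaia -> Uri -> Brigid -> Indira -> Willa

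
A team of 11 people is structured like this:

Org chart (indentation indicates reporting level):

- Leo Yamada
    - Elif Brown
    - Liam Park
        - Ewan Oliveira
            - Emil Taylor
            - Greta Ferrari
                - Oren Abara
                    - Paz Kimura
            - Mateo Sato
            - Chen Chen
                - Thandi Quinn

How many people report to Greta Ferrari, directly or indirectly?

2

Greta Ferrari directly manages Oren Abara. Under Oren Abara: Paz Kimura (1). That's 2 in total.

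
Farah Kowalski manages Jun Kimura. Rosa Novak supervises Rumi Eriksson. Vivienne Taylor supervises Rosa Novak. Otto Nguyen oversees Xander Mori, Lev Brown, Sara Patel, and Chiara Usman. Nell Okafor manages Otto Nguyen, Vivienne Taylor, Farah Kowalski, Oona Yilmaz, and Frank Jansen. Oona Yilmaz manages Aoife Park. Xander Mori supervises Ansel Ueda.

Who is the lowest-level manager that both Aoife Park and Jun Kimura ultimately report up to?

Aoife Park's chain of managers is Oona Yilmaz, Nell Okafor. Jun Kimura's chain of managers is Farah Kowalski, Nell Okafor. The first manager that appears in both chains is Nell Okafor.

Nell Okafor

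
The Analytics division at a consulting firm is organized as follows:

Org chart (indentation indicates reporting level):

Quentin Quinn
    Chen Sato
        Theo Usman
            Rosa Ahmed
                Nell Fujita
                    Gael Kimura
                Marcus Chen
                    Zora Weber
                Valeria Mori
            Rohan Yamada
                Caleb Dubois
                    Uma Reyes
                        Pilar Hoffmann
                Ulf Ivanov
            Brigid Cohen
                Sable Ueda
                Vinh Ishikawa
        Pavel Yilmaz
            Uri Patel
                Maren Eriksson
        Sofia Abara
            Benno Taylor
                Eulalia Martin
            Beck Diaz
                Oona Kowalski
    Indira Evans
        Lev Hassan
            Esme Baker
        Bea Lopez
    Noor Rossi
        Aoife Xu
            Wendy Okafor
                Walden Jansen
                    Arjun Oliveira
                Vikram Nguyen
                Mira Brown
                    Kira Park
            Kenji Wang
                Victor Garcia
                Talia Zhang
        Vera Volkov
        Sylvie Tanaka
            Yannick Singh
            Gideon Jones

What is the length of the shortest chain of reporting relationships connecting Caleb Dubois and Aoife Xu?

Caleb Dubois is 4 levels below Quentin Quinn, and Aoife Xu is 2 levels below Quentin Quinn (their lowest common manager). The shortest path runs up from Caleb Dubois to Quentin Quinn and back down to Aoife Xu: 4 + 2 = 6 links.

6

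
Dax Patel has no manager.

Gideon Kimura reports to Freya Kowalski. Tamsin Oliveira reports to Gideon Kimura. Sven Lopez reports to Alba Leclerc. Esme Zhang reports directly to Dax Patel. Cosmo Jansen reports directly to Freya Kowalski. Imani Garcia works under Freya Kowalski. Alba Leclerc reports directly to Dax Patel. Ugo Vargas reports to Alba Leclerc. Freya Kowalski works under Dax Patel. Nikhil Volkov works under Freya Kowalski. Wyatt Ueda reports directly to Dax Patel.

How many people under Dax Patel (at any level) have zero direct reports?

8

The people in Dax Patel's organization with no one reporting to them are Ugo Vargas, Sven Lopez, Tamsin Oliveira, Imani Garcia, Cosmo Jansen, Nikhil Volkov, Esme Zhang, Wyatt Ueda. That is 8.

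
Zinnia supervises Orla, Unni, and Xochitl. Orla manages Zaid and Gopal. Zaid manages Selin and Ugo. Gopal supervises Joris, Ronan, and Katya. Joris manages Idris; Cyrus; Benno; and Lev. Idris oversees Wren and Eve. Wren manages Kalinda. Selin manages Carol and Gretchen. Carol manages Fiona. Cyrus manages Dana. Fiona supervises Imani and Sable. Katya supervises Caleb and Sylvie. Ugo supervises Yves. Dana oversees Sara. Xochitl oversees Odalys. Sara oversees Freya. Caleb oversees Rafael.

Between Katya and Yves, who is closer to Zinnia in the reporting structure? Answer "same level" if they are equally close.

Katya

Katya is 3 levels below Zinnia; Yves is 4. Katya is higher.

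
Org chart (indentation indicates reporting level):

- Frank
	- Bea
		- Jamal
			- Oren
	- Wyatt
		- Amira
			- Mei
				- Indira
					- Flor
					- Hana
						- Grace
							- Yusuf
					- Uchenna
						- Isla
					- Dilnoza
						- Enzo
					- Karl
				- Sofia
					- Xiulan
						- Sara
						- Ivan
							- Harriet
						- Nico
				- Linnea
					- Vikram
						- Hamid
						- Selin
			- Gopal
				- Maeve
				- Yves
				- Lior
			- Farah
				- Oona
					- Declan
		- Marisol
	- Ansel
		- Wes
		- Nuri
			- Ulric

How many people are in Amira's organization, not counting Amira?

28

Amira directly manages Mei, Gopal, Farah. Under Mei: Linnea, Vikram, Selin, Hamid, Sofia, Xiulan, Nico, Ivan, Harriet, Sara, Indira, Karl, Dilnoza, Enzo, Uchenna, Isla, Hana, Grace, Yusuf, Flor (20). Under Gopal: Lior, Yves, Maeve (3). Under Farah: Oona, Declan (2). So Amira's organization is 3 direct reports plus everyone under them: 21 + 4 + 3 = 28.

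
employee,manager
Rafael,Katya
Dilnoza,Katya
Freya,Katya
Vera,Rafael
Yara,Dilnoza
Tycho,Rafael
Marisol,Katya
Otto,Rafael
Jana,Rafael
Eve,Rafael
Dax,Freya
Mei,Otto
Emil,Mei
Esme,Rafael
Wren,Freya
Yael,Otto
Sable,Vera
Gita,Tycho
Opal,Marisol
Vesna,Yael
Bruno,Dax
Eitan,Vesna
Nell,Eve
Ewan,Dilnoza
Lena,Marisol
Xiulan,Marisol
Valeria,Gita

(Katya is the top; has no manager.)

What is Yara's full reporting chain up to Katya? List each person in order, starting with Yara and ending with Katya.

Yara -> Dilnoza -> Katya

Yara reports to Dilnoza. Dilnoza reports to Katya. Katya is at the top.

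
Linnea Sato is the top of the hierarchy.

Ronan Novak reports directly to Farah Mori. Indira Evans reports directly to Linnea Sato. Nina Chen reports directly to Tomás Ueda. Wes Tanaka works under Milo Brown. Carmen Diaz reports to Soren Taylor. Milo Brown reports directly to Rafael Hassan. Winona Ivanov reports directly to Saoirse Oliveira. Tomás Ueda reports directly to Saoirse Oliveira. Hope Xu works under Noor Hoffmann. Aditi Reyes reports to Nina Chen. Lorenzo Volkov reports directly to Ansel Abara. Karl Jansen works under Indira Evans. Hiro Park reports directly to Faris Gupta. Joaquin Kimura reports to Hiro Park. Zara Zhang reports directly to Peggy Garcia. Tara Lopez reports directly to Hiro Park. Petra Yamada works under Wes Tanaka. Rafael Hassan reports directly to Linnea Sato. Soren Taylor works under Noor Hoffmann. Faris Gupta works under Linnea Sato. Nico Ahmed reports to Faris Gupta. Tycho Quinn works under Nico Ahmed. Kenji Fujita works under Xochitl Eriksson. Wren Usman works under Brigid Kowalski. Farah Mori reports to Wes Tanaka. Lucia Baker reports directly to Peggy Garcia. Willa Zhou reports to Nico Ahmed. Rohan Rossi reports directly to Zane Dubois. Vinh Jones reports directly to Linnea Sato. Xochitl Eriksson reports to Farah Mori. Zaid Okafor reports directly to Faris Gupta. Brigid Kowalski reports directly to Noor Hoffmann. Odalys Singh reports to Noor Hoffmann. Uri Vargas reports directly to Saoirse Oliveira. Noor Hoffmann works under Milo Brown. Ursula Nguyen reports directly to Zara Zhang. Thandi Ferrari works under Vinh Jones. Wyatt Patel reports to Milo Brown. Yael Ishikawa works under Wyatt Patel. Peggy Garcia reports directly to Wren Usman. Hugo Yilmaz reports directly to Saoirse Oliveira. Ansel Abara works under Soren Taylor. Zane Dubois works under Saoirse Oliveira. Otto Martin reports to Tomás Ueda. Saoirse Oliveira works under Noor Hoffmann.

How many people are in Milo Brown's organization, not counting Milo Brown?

31

Milo Brown directly manages Noor Hoffmann, Wyatt Patel, Wes Tanaka. Under Noor Hoffmann: Odalys Singh, Brigid Kowalski, Wren Usman, Peggy Garcia, Lucia Baker, Zara Zhang, Ursula Nguyen, Hope Xu, Soren Taylor, Ansel Abara, Lorenzo Volkov, Carmen Diaz, Saoirse Oliveira, Hugo Yilmaz, Uri Vargas, Winona Ivanov, Tomás Ueda, Otto Martin, Nina Chen, Aditi Reyes, Zane Dubois, Rohan Rossi (22). Under Wyatt Patel: Yael Ishikawa (1). Under Wes Tanaka: Petra Yamada, Farah Mori, Ronan Novak, Xochitl Eriksson, Kenji Fujita (5). So Milo Brown's organization is 3 direct reports plus everyone under them: 23 + 2 + 6 = 31.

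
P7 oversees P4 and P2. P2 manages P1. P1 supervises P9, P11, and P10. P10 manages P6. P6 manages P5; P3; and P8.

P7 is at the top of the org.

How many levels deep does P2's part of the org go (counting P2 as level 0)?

4

The longest chain under P2 runs P2 → P1 → P10 → P6 → P8, which is 4 levels below P2.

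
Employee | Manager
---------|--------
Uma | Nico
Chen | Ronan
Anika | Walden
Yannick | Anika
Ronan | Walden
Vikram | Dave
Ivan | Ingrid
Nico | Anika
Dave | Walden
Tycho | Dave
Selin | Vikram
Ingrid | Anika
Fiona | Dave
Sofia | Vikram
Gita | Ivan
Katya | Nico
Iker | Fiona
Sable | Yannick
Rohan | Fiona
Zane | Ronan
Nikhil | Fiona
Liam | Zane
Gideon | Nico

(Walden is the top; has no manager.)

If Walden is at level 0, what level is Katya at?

Chain from Katya up to Walden: Katya → Nico → Anika → Walden. That is 3 steps up, so Katya is 3 levels below Walden.

3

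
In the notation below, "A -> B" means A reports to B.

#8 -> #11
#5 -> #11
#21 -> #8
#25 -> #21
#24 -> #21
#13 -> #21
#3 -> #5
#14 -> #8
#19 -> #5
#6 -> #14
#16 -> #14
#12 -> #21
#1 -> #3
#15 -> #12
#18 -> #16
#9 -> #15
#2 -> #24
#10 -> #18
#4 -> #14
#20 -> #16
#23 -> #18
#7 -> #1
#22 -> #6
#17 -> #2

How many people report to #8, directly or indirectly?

18

#8 directly manages #21, #14. Under #21: #12, #15, #9, #13, #24, #2, #17, #25 (8). Under #14: #4, #16, #20, #18, #23, #10, #6, #22 (8). So #8's organization is 2 direct reports plus everyone under them: 9 + 9 = 18.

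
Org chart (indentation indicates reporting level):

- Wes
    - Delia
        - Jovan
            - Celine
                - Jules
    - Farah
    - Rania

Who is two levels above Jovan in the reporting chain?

Jovan reports to Delia, and Delia reports to Wes. So Jovan's skip-level manager is Wes.

Wes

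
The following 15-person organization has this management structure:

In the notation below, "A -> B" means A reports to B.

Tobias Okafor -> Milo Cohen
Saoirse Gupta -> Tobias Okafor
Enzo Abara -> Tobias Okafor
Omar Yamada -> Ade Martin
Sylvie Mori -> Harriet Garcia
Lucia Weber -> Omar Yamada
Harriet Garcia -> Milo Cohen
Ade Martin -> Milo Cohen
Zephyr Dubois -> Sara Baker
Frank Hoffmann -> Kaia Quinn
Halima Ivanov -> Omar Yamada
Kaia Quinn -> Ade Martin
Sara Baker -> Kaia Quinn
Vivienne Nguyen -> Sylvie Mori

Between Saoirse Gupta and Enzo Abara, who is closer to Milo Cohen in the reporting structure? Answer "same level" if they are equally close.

same level

Both Saoirse Gupta and Enzo Abara are 2 levels below Milo Cohen.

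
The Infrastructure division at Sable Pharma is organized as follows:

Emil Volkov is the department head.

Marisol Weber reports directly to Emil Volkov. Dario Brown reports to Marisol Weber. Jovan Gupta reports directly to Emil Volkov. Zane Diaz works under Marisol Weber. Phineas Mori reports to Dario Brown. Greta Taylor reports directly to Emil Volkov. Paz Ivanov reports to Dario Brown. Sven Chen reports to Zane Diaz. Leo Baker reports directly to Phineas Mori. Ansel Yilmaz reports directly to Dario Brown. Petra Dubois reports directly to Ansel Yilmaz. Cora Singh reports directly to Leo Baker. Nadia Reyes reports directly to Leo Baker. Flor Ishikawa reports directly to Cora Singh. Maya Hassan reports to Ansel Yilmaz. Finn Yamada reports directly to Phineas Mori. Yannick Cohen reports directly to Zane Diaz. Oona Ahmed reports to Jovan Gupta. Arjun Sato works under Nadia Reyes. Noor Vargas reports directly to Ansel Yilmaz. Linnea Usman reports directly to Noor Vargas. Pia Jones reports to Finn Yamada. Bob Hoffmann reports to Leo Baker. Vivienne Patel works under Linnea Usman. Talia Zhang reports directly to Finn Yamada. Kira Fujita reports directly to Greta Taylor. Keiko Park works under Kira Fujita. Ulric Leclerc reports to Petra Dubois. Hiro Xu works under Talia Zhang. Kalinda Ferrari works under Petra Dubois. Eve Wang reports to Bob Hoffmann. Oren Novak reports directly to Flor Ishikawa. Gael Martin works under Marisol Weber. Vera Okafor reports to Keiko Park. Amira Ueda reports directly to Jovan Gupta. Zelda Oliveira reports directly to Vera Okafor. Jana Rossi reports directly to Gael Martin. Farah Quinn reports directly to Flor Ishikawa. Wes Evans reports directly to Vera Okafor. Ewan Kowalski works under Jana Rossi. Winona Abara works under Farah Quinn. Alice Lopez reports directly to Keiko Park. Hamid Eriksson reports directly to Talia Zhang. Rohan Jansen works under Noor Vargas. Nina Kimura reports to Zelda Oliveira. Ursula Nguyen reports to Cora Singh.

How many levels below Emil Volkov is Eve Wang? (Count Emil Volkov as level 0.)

Chain from Eve Wang up to Emil Volkov: Eve Wang → Bob Hoffmann → Leo Baker → Phineas Mori → Dario Brown → Marisol Weber → Emil Volkov. That is 6 steps up, so Eve Wang is 6 levels below Emil Volkov.

6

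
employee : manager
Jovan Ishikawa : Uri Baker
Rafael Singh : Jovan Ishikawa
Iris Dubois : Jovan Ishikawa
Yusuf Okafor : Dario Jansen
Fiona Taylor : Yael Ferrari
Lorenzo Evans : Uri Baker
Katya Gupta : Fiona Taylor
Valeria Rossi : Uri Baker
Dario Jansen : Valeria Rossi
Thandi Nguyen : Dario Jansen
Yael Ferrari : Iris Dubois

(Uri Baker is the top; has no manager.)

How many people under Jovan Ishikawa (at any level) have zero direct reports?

2

The people in Jovan Ishikawa's organization with no one reporting to them are Rafael Singh, Katya Gupta. That is 2.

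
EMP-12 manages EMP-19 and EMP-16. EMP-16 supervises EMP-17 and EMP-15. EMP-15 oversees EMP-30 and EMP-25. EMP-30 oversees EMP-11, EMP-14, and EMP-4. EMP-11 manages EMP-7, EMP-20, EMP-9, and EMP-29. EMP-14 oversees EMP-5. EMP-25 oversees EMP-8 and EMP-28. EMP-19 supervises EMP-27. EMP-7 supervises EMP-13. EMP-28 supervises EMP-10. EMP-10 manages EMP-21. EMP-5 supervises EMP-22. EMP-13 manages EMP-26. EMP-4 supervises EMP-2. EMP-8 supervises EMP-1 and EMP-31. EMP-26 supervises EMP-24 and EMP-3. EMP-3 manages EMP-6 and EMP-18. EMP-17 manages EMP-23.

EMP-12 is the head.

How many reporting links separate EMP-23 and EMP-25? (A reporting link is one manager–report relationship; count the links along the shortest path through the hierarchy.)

EMP-23 is 2 levels below EMP-16, and EMP-25 is 2 levels below EMP-16 (their lowest common manager). The shortest path runs up from EMP-23 to EMP-16 and back down to EMP-25: 2 + 2 = 4 links.

4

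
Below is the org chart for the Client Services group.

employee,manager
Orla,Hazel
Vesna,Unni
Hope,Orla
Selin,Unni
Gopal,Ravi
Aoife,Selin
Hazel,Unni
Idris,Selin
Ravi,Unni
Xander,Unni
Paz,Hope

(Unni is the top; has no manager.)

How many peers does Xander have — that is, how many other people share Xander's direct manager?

4

Xander reports to Unni. Unni's other direct reports are Selin, Ravi, Hazel, Vesna — 4 peers.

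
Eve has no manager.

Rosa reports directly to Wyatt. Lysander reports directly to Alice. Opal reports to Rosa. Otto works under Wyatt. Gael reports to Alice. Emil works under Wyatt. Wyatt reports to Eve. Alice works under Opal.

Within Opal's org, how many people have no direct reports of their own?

2

The people in Opal's organization with no one reporting to them are Gael, Lysander. That is 2.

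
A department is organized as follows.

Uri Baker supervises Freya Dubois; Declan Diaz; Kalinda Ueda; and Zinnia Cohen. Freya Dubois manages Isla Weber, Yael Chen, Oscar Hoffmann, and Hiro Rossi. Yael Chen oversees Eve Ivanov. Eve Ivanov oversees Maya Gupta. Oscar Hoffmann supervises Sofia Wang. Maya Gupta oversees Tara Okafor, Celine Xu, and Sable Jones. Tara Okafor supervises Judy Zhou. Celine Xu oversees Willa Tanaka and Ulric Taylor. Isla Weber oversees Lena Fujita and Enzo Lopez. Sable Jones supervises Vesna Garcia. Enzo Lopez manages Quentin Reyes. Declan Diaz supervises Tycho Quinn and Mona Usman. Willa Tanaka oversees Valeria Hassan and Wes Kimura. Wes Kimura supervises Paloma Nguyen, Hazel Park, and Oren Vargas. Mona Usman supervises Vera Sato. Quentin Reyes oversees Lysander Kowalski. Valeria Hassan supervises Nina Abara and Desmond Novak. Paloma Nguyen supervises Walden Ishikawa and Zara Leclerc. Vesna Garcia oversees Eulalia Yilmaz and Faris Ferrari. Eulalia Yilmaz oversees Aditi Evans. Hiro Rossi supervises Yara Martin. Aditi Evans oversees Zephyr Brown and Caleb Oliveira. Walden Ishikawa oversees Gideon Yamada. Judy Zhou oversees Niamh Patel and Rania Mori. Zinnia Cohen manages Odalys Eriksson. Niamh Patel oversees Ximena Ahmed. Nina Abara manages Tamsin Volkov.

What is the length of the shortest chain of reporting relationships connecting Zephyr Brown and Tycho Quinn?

Zephyr Brown is 9 levels below Uri Baker, and Tycho Quinn is 2 levels below Uri Baker (their lowest common manager). The shortest path runs up from Zephyr Brown to Uri Baker and back down to Tycho Quinn: 9 + 2 = 11 links.

11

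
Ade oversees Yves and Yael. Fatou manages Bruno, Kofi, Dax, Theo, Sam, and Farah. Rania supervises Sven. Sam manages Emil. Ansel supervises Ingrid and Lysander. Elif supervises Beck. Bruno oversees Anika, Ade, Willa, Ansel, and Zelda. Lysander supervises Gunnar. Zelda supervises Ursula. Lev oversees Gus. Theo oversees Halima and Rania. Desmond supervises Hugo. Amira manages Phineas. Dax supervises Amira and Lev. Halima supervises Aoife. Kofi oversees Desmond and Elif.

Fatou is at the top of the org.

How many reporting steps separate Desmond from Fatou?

Chain from Desmond up to Fatou: Desmond → Kofi → Fatou. That is 2 steps up, so Desmond is 2 levels below Fatou.

2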